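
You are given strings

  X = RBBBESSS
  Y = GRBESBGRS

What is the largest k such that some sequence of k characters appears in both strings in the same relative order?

Taking R [1,2] → B [4,3] → E [5,4] → S [6,5] → S [8,9] gives a common subsequence of length 5. dp[8][9] = 5 confirms this is the maximum.

5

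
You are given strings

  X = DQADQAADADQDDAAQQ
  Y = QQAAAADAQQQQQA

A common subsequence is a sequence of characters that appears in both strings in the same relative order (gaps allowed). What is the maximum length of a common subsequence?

Taking Q (X #2, Y #2), then A (X #3, Y #4), then A (X #6, Y #5), then A (X #7, Y #6), then D (X #8, Y #7), then A (X #9, Y #8), then Q (X #11, Y #11), then Q (X #16, Y #12), then Q (X #17, Y #13) gives a common subsequence of length 9. Since dp[17][14] = 9, nothing longer is possible.

9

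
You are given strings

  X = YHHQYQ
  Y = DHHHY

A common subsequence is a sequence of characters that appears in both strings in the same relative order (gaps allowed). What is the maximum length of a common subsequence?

Match H (X #2, Y #3), H (X #3, Y #4), Y (X #5, Y #5) — 3 characters in the same relative order in both. Since dp[6][5] = 3, nothing longer is possible.

3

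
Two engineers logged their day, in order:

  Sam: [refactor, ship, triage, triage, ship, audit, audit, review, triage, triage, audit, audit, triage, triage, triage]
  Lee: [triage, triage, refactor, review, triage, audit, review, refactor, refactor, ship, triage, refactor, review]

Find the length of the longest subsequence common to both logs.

6

Match triage at Sam[3]=Lee[1], then triage at Sam[4]=Lee[2], then review at Sam[8]=Lee[4], then triage at Sam[10]=Lee[5], then audit at Sam[11]=Lee[6], then triage at Sam[13]=Lee[11] — 6 tasks in the same relative order in both. The LCS DP gives dp[15][13] = 6, so this is optimal.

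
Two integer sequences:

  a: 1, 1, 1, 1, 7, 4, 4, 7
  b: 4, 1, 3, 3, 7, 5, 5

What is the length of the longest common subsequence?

2

Let dp[i][j] be the LCS length of the first i values of a and the first j values of b. dp[i][j] = dp[i-1][j-1]+1 when the i-th and j-th values match, else max(dp[i-1][j], dp[i][j-1]).
    ·  4  1  3  3  7  5  5
 ·  0  0  0  0  0  0  0  0
 1  0  0  1  1  1  1  1  1
 1  0  0  1  1  1  1  1  1
 1  0  0  1  1  1  1  1  1
 1  0  0  1  1  1  1  1  1
 7  0  0  1  1  1  2  2  2
 4  0  1  1  1  1  2  2  2
 4  0  1  1  1  1  2  2  2
 7  0  1  1  1  1  2  2  2
dp[8][7] = 2. One LCS (by backtracking along matches): 1, 7.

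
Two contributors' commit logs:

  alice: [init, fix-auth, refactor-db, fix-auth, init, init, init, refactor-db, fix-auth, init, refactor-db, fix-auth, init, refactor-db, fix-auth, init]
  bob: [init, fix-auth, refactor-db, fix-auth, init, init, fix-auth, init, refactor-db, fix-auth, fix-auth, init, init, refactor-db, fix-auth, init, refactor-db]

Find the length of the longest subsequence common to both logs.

14

Taking init at alice[1]=bob[1], fix-auth at alice[2]=bob[2], refactor-db at alice[3]=bob[3], fix-auth at alice[4]=bob[4], init at alice[5]=bob[5], init at alice[6]=bob[6], init at alice[7]=bob[8], refactor-db at alice[8]=bob[9], fix-auth at alice[9]=bob[11], init at alice[10]=bob[13], refactor-db at alice[11]=bob[14], fix-auth at alice[12]=bob[15], init at alice[13]=bob[16], refactor-db at alice[14]=bob[17] gives a common subsequence of length 14. Since dp[16][17] = 14, nothing longer is possible.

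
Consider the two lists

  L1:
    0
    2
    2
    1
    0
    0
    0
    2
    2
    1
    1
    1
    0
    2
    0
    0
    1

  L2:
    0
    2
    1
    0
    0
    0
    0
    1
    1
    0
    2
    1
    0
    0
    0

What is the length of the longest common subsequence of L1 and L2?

12

One common subsequence of length 12: 0 (L1 #1, L2 #1) → 2 (L1 #3, L2 #2) → 1 (L1 #4, L2 #3) → 0 (L1 #5, L2 #5) → 0 (L1 #6, L2 #6) → 0 (L1 #7, L2 #7) → 1 (L1 #10, L2 #8) → 1 (L1 #11, L2 #9) → 1 (L1 #12, L2 #12) → 0 (L1 #13, L2 #13) → 0 (L1 #15, L2 #14) → 0 (L1 #16, L2 #15). dp[17][15] = 12 confirms this is the maximum.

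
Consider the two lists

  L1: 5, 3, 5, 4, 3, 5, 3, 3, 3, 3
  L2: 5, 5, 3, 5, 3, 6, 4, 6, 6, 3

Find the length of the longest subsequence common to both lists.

Let dp[i][j] be the LCS length of the first i values of L1 and the first j values of L2. dp[i][j] = dp[i-1][j-1]+1 when the i-th and j-th values match, else max(dp[i-1][j], dp[i][j-1]).
    ·  5  5  3  5  3  6  4  6  6  3
 ·  0  0  0  0  0  0  0  0  0  0  0
 5  0  1  1  1  1  1  1  1  1  1  1
 3  0  1  1  2  2  2  2  2  2  2  2
 5  0  1  2  2  3  3  3  3  3  3  3
 4  0  1  2  2  3  3  3  4  4  4  4
 3  0  1  2  3  3  4  4  4  4  4  5
 5  0  1  2  3  4  4  4  4  4  4  5
 3  0  1  2  3  4  5  5  5  5  5  5
 3  0  1  2  3  4  5  5  5  5  5  6
 3  0  1  2  3  4  5  5  5  5  5  6
 3  0  1  2  3  4  5  5  5  5  5  6
dp[10][10] = 6. One LCS (by backtracking along matches): 5, 5, 3, 5, 3, 3.

6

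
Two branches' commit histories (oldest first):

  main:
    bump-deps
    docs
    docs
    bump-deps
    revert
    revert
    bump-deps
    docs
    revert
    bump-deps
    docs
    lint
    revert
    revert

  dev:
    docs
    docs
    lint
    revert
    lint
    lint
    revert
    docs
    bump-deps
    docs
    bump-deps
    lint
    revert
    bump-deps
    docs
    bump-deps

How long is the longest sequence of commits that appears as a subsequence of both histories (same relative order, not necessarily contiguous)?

9

One common subsequence of length 9: docs (main #2, dev #1) → docs (main #3, dev #2) → revert (main #5, dev #4) → revert (main #6, dev #7) → bump-deps (main #7, dev #9) → docs (main #8, dev #10) → revert (main #9, dev #13) → bump-deps (main #10, dev #14) → docs (main #11, dev #15). The LCS DP gives dp[14][16] = 9, so this is optimal.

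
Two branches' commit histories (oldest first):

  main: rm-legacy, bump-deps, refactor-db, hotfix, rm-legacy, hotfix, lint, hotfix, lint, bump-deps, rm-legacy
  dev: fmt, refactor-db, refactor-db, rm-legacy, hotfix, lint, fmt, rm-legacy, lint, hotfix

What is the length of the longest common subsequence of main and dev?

5

Pick rm-legacy (main #1, dev #4), then hotfix (main #4, dev #5), then rm-legacy (main #5, dev #8), then lint (main #7, dev #9), then hotfix (main #8, dev #10); all 5 commits appear in both, in order, and the DP table's final entry dp[11][10] is also 5, so no common subsequence is longer.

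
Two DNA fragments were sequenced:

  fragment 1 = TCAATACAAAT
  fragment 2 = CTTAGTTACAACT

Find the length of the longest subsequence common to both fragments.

8

Let dp[i][j] be the LCS length of the first i bases of fragment 1 and the first j bases of fragment 2. dp[i][j] = dp[i-1][j-1]+1 when the i-th and j-th bases match, else max(dp[i-1][j], dp[i][j-1]).
    ·  C  T  T  A  G  T  T  A  C  A  A  C  T
 ·  0  0  0  0  0  0  0  0  0  0  0  0  0  0
 T  0  0  1  1  1  1  1  1  1  1  1  1  1  1
 C  0  1  1  1  1  1  1  1  1  2  2  2  2  2
 A  0  1  1  1  2  2  2  2  2  2  3  3  3  3
 A  0  1  1  1  2  2  2  2  3  3  3  4  4  4
 T  0  1  2  2  2  2  3  3  3  3  3  4  4  5
 A  0  1  2  2  3  3  3  3  4  4  4  4  4  5
 C  0  1  2  2  3  3  3  3  4  5  5  5  5  5
 A  0  1  2  2  3  3  3  3  4  5  6  6  6  6
 A  0  1  2  2  3  3  3  3  4  5  6  7  7  7
 A  0  1  2  2  3  3  3  3  4  5  6  7  7  7
 T  0  1  2  3  3  3  4  4  4  5  6  7  7  8
dp[11][13] = 8. One LCS (by backtracking along matches): TATACAAT.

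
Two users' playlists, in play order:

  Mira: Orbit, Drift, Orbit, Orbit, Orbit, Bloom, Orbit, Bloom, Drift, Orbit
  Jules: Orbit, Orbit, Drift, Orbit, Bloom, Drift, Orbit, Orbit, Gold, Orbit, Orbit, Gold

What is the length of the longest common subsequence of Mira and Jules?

7

One common subsequence of length 7: Orbit at Mira[1]=Jules[2], then Drift at Mira[2]=Jules[3], then Orbit at Mira[3]=Jules[4], then Orbit at Mira[4]=Jules[7], then Orbit at Mira[5]=Jules[8], then Orbit at Mira[7]=Jules[10], then Orbit at Mira[10]=Jules[11]. Since dp[10][12] = 7, nothing longer is possible.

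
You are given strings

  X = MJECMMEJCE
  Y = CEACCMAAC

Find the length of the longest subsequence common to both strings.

Taking E at X[3]=Y[2]; then C at X[4]=Y[5]; then M at X[5]=Y[6]; then C at X[9]=Y[9] gives a common subsequence of length 4, and the DP table's final entry dp[10][9] is also 4, so no common subsequence is longer.

4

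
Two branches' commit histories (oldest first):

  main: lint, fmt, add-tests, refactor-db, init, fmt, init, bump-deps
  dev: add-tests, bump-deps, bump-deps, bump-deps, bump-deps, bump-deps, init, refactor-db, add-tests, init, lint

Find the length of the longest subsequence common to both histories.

3

Match add-tests (main #3, dev #1), then refactor-db (main #4, dev #8), then init (main #5, dev #10) — 3 commits in the same relative order in both. The LCS DP gives dp[8][11] = 3, so this is optimal.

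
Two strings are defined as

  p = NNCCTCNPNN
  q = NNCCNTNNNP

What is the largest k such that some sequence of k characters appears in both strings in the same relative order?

Let dp[i][j] be the LCS length of the first i characters of p and the first j characters of q. dp[i][j] = dp[i-1][j-1]+1 when the i-th and j-th characters match, else max(dp[i-1][j], dp[i][j-1]).
    ·  N  N  C  C  N  T  N  N  N  P
 ·  0  0  0  0  0  0  0  0  0  0  0
 N  0  1  1  1  1  1  1  1  1  1  1
 N  0  1  2  2  2  2  2  2  2  2  2
 C  0  1  2  3  3  3  3  3  3  3  3
 C  0  1  2  3  4  4  4  4  4  4  4
 T  0  1  2  3  4  4  5  5  5  5  5
 C  0  1  2  3  4  4  5  5  5  5  5
 N  0  1  2  3  4  5  5  6  6  6  6
 P  0  1  2  3  4  5  5  6  6  6  7
 N  0  1  2  3  4  5  5  6  7  7  7
 N  0  1  2  3  4  5  5  6  7  8  8
dp[10][10] = 8. One LCS (by backtracking along matches): NNCCTNNN.

8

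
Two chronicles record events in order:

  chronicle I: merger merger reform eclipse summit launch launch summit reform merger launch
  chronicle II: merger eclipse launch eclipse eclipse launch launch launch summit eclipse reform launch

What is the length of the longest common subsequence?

7

Match merger (chronicle I #1, chronicle II #1) → eclipse (chronicle I #4, chronicle II #5) → launch (chronicle I #6, chronicle II #7) → launch (chronicle I #7, chronicle II #8) → summit (chronicle I #8, chronicle II #9) → reform (chronicle I #9, chronicle II #11) → launch (chronicle I #11, chronicle II #12) — 7 events in the same relative order in both. dp[11][12] = 7 confirms this is the maximum.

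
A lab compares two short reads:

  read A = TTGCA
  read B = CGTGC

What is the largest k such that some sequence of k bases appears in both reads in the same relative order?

Let dp[i][j] be the LCS length of the first i bases of read A and the first j bases of read B. dp[i][j] = dp[i-1][j-1]+1 when the i-th and j-th bases match, else max(dp[i-1][j], dp[i][j-1]).
    ·  C  G  T  G  C
 ·  0  0  0  0  0  0
 T  0  0  0  1  1  1
 T  0  0  0  1  1  1
 G  0  0  1  1  2  2
 C  0  1  1  1  2  3
 A  0  1  1  1  2  3
dp[5][5] = 3. One LCS (by backtracking along matches): TGC.

3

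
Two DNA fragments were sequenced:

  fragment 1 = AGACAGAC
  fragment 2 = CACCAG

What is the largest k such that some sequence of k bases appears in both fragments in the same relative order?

4

One common subsequence of length 4: A [1,2]; then C [4,4]; then A [5,5]; then G [6,6]. dp[8][6] = 4 confirms this is the maximum.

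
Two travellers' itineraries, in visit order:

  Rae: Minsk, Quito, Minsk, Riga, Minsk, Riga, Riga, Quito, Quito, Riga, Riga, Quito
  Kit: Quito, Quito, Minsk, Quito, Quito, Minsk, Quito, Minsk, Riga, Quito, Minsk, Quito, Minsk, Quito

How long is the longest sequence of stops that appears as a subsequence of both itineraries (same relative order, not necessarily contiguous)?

8

One common subsequence of length 8: Minsk (Rae #1, Kit #3); then Quito (Rae #2, Kit #5); then Minsk (Rae #3, Kit #6); then Minsk (Rae #5, Kit #8); then Riga (Rae #7, Kit #9); then Quito (Rae #8, Kit #10); then Quito (Rae #9, Kit #12); then Quito (Rae #12, Kit #14). Since dp[12][14] = 8, nothing longer is possible.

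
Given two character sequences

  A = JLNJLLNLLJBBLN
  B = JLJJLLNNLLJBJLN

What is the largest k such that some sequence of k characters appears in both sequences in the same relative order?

12

Match J [1,1]; then L [2,2]; then J [4,4]; then L [5,5]; then L [6,6]; then N [7,8]; then L [8,9]; then L [9,10]; then J [10,11]; then B [11,12]; then L [13,14]; then N [14,15] — 12 characters in the same relative order in both. dp[14][15] = 12 confirms this is the maximum.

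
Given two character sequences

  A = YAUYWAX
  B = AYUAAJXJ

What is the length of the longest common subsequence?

4

One common subsequence of length 4: Y (A #1, B #2) → A (A #2, B #4) → A (A #6, B #5) → X (A #7, B #7). dp[7][8] = 4 confirms this is the maximum.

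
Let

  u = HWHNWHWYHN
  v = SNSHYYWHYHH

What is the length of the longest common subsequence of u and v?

5

Let dp[i][j] be the LCS length of the first i characters of u and the first j characters of v. dp[i][j] = dp[i-1][j-1]+1 when the i-th and j-th characters match, else max(dp[i-1][j], dp[i][j-1]).
    ·  S  N  S  H  Y  Y  W  H  Y  H  H
 ·  0  0  0  0  0  0  0  0  0  0  0  0
 H  0  0  0  0  1  1  1  1  1  1  1  1
 W  0  0  0  0  1  1  1  2  2  2  2  2
 H  0  0  0  0  1  1  1  2  3  3  3  3
 N  0  0  1  1  1  1  1  2  3  3  3  3
 W  0  0  1  1  1  1  1  2  3  3  3  3
 H  0  0  1  1  2  2  2  2  3  3  4  4
 W  0  0  1  1  2  2  2  3  3  3  4  4
 Y  0  0  1  1  2  3  3  3  3  4  4  4
 H  0  0  1  1  2  3  3  3  4  4  5  5
 N  0  0  1  1  2  3  3  3  4  4  5  5
dp[10][11] = 5. One LCS (by backtracking along matches): HWHHH.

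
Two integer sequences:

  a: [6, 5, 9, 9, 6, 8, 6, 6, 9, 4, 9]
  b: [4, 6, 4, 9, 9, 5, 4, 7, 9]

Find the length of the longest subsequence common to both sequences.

5

Let dp[i][j] be the LCS length of the first i values of a and the first j values of b. dp[i][j] = dp[i-1][j-1]+1 when the i-th and j-th values match, else max(dp[i-1][j], dp[i][j-1]).
    ·  4  6  4  9  9  5  4  7  9
 ·  0  0  0  0  0  0  0  0  0  0
 6  0  0  1  1  1  1  1  1  1  1
 5  0  0  1  1  1  1  2  2  2  2
 9  0  0  1  1  2  2  2  2  2  3
 9  0  0  1  1  2  3  3  3  3  3
 6  0  0  1  1  2  3  3  3  3  3
 8  0  0  1  1  2  3  3  3  3  3
 6  0  0  1  1  2  3  3  3  3  3
 6  0  0  1  1  2  3  3  3  3  3
 9  0  0  1  1  2  3  3  3  3  4
 4  0  1  1  2  2  3  3  4  4  4
 9  0  1  1  2  3  3  3  4  4  5
dp[11][9] = 5. One LCS (by backtracking along matches): 6, 9, 9, 4, 9.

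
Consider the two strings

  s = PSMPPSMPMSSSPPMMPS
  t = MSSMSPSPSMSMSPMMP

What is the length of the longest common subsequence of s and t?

12

Taking S (s #2, t #3) → M (s #3, t #4) → P (s #4, t #6) → P (s #5, t #8) → S (s #6, t #9) → M (s #7, t #10) → M (s #9, t #12) → S (s #12, t #13) → P (s #14, t #14) → M (s #15, t #15) → M (s #16, t #16) → P (s #17, t #17) gives a common subsequence of length 12. Since dp[18][17] = 12, nothing longer is possible.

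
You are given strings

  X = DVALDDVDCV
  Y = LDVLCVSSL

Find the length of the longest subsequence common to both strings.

5

Taking D at X[1]=Y[2] → V at X[2]=Y[3] → L at X[4]=Y[4] → C at X[9]=Y[5] → V at X[10]=Y[6] gives a common subsequence of length 5. dp[10][9] = 5 confirms this is the maximum.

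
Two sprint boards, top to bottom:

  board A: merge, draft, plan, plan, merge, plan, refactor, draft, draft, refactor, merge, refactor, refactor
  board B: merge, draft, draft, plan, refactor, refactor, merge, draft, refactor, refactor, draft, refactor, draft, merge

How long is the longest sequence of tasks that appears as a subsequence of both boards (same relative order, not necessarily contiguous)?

8

One common subsequence of length 8: merge at board A[1]=board B[1] → draft at board A[2]=board B[3] → plan at board A[3]=board B[4] → merge at board A[5]=board B[7] → refactor at board A[7]=board B[10] → draft at board A[8]=board B[11] → draft at board A[9]=board B[13] → merge at board A[11]=board B[14], and the DP table's final entry dp[13][14] is also 8, so no common subsequence is longer.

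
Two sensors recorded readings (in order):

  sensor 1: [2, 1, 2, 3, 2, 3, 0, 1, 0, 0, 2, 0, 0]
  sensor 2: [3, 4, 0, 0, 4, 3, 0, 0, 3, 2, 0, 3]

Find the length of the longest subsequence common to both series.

Pick 3 [4,1] → 3 [6,6] → 0 [7,7] → 0 [9,8] → 2 [11,10] → 0 [12,11]; all 6 values appear in both, in order. dp[13][12] = 6 confirms this is the maximum.

6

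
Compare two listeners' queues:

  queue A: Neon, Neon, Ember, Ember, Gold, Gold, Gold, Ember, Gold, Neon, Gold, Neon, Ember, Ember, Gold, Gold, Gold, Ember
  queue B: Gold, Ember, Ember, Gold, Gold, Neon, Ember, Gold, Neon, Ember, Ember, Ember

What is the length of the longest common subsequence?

10

Taking Ember (queue A #3, queue B #2) → Ember (queue A #4, queue B #3) → Gold (queue A #5, queue B #4) → Gold (queue A #6, queue B #5) → Ember (queue A #8, queue B #7) → Gold (queue A #11, queue B #8) → Neon (queue A #12, queue B #9) → Ember (queue A #13, queue B #10) → Ember (queue A #14, queue B #11) → Ember (queue A #18, queue B #12) gives a common subsequence of length 10. The LCS DP gives dp[18][12] = 10, so this is optimal.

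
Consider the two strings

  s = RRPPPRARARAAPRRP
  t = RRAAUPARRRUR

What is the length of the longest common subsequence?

One common subsequence of length 8: R at s[1]=t[1], R at s[2]=t[2], P at s[5]=t[6], A at s[7]=t[7], R at s[8]=t[8], R at s[10]=t[9], R at s[14]=t[10], R at s[15]=t[12], and the DP table's final entry dp[16][12] is also 8, so no common subsequence is longer.

8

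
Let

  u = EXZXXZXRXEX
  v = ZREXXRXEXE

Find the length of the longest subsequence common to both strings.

Let dp[i][j] be the LCS length of the first i characters of u and the first j characters of v. dp[i][j] = dp[i-1][j-1]+1 when the i-th and j-th characters match, else max(dp[i-1][j], dp[i][j-1]).
    ·  Z  R  E  X  X  R  X  E  X  E
 ·  0  0  0  0  0  0  0  0  0  0  0
 E  0  0  0  1  1  1  1  1  1  1  1
 X  0  0  0  1  2  2  2  2  2  2  2
 Z  0  1  1  1  2  2  2  2  2  2  2
 X  0  1  1  1  2  3  3  3  3  3  3
 X  0  1  1  1  2  3  3  4  4  4  4
 Z  0  1  1  1  2  3  3  4  4  4  4
 X  0  1  1  1  2  3  3  4  4  5  5
 R  0  1  2  2  2  3  4  4  4  5  5
 X  0  1  2  2  3  3  4  5  5  5  5
 E  0  1  2  3  3  3  4  5  6  6  6
 X  0  1  2  3  4  4  4  5  6  7  7
dp[11][10] = 7. One LCS (by backtracking along matches): EXXRXEX.

7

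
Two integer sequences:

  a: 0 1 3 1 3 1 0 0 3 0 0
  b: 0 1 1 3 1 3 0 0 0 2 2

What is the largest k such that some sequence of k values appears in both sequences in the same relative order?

8

Let dp[i][j] be the LCS length of the first i values of a and the first j values of b. dp[i][j] = dp[i-1][j-1]+1 when the i-th and j-th values match, else max(dp[i-1][j], dp[i][j-1]).
    ·  0  1  1  3  1  3  0  0  0  2  2
 ·  0  0  0  0  0  0  0  0  0  0  0  0
 0  0  1  1  1  1  1  1  1  1  1  1  1
 1  0  1  2  2  2  2  2  2  2  2  2  2
 3  0  1  2  2  3  3  3  3  3  3  3  3
 1  0  1  2  3  3  4  4  4  4  4  4  4
 3  0  1  2  3  4  4  5  5  5  5  5  5
 1  0  1  2  3  4  5  5  5  5  5  5  5
 0  0  1  2  3  4  5  5  6  6  6  6  6
 0  0  1  2  3  4  5  5  6  7  7  7  7
 3  0  1  2  3  4  5  6  6  7  7  7  7
 0  0  1  2  3  4  5  6  7  7  8  8  8
 0  0  1  2  3  4  5  6  7  8  8  8  8
dp[11][11] = 8. One LCS (by backtracking along matches): 0, 1, 3, 1, 3, 0, 0, 0.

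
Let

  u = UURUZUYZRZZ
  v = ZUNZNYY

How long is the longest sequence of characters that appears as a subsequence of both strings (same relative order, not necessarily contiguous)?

3

Pick U (u #1, v #2) → Z (u #5, v #4) → Y (u #7, v #7); all 3 characters appear in both, in order, and the DP table's final entry dp[11][7] is also 3, so no common subsequence is longer.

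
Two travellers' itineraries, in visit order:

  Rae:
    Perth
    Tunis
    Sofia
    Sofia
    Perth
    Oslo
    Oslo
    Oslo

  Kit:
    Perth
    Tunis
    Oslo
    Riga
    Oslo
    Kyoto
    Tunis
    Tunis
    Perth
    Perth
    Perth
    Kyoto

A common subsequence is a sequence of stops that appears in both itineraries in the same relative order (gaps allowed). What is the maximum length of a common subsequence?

4

One common subsequence of length 4: Perth [1,1]; then Tunis [2,2]; then Oslo [6,3]; then Oslo [7,5]. The LCS DP gives dp[8][12] = 4, so this is optimal.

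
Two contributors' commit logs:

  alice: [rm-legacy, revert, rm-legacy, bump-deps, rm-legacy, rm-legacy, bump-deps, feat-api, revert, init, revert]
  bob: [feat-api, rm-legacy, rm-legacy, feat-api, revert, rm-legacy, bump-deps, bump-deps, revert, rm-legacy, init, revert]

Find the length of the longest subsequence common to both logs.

One common subsequence of length 8: rm-legacy (alice #1, bob #3), then revert (alice #2, bob #5), then rm-legacy (alice #3, bob #6), then bump-deps (alice #4, bob #7), then bump-deps (alice #7, bob #8), then revert (alice #9, bob #9), then init (alice #10, bob #11), then revert (alice #11, bob #12). The LCS DP gives dp[11][12] = 8, so this is optimal.

8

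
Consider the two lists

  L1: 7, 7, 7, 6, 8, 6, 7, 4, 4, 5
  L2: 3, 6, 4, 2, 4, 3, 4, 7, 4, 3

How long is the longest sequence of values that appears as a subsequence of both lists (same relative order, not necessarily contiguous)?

3

Pick 6 (L1 #4, L2 #2) → 7 (L1 #7, L2 #8) → 4 (L1 #8, L2 #9); all 3 values appear in both, in order. Since dp[10][10] = 3, nothing longer is possible.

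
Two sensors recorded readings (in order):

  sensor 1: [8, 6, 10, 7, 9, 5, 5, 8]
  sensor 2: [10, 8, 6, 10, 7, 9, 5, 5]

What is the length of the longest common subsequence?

7

Taking 8 [1,2], 6 [2,3], 10 [3,4], 7 [4,5], 9 [5,6], 5 [6,7], 5 [7,8] gives a common subsequence of length 7. dp[8][8] = 7 confirms this is the maximum.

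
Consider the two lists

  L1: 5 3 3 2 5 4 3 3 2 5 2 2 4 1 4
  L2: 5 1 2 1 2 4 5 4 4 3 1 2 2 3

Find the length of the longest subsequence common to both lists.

One common subsequence of length 7: 5 (L1 #1, L2 #1), then 2 (L1 #4, L2 #5), then 5 (L1 #5, L2 #7), then 4 (L1 #6, L2 #9), then 3 (L1 #7, L2 #10), then 2 (L1 #9, L2 #12), then 2 (L1 #11, L2 #13). The LCS DP gives dp[15][14] = 7, so this is optimal.

7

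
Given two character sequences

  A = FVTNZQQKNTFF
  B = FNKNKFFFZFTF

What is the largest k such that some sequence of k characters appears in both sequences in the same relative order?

Let dp[i][j] be the LCS length of the first i characters of A and the first j characters of B. dp[i][j] = dp[i-1][j-1]+1 when the i-th and j-th characters match, else max(dp[i-1][j], dp[i][j-1]).
    ·  F  N  K  N  K  F  F  F  Z  F  T  F
 ·  0  0  0  0  0  0  0  0  0  0  0  0  0
 F  0  1  1  1  1  1  1  1  1  1  1  1  1
 V  0  1  1  1  1  1  1  1  1  1  1  1  1
 T  0  1  1  1  1  1  1  1  1  1  1  2  2
 N  0  1  2  2  2  2  2  2  2  2  2  2  2
 Z  0  1  2  2  2  2  2  2  2  3  3  3  3
 Q  0  1  2  2  2  2  2  2  2  3  3  3  3
 Q  0  1  2  2  2  2  2  2  2  3  3  3  3
 K  0  1  2  3  3  3  3  3  3  3  3  3  3
 N  0  1  2  3  4  4  4  4  4  4  4  4  4
 T  0  1  2  3  4  4  4  4  4  4  4  5  5
 F  0  1  2  3  4  4  5  5  5  5  5  5  6
 F  0  1  2  3  4  4  5  6  6  6  6  6  6
dp[12][12] = 6. One LCS (by backtracking along matches): FNKNTF.

6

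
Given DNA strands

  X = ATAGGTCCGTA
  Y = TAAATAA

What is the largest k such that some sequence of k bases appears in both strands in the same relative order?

Taking A (X #1, Y #4); then T (X #2, Y #5); then A (X #3, Y #6); then A (X #11, Y #7) gives a common subsequence of length 4. Since dp[11][7] = 4, nothing longer is possible.

4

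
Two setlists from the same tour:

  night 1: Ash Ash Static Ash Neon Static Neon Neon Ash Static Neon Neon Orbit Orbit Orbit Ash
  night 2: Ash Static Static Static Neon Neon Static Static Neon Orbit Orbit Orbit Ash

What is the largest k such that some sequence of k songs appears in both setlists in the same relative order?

11

Taking Ash at night 1[1]=night 2[1]; then Static at night 1[3]=night 2[3]; then Static at night 1[6]=night 2[4]; then Neon at night 1[7]=night 2[5]; then Neon at night 1[8]=night 2[6]; then Static at night 1[10]=night 2[8]; then Neon at night 1[12]=night 2[9]; then Orbit at night 1[13]=night 2[10]; then Orbit at night 1[14]=night 2[11]; then Orbit at night 1[15]=night 2[12]; then Ash at night 1[16]=night 2[13] gives a common subsequence of length 11, and the DP table's final entry dp[16][13] is also 11, so no common subsequence is longer.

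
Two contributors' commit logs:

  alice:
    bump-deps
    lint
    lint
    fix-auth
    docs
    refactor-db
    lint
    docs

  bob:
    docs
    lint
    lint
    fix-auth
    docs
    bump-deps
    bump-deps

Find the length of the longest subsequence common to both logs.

Match lint (alice #2, bob #2), lint (alice #3, bob #3), fix-auth (alice #4, bob #4), docs (alice #5, bob #5) — 4 commits in the same relative order in both, and the DP table's final entry dp[8][7] is also 4, so no common subsequence is longer.

4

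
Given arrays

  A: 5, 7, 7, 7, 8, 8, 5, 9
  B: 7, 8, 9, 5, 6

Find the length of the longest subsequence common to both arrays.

Match 7 (A #4, B #1) → 8 (A #5, B #2) → 5 (A #7, B #4) — 3 values in the same relative order in both, and the DP table's final entry dp[8][5] is also 3, so no common subsequence is longer.

3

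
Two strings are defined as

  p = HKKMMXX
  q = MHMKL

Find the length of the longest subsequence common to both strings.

Pick H at p[1]=q[2]; then K at p[2]=q[4]; all 2 characters appear in both, in order. Since dp[7][5] = 2, nothing longer is possible.

2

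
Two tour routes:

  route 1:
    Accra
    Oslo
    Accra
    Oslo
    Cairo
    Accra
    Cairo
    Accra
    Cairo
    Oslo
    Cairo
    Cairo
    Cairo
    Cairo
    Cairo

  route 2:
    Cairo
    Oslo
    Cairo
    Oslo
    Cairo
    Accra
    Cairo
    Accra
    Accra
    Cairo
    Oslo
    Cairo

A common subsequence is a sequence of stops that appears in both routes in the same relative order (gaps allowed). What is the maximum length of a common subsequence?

9

One common subsequence of length 9: Oslo at route 1[2]=route 2[2]; then Oslo at route 1[4]=route 2[4]; then Cairo at route 1[5]=route 2[5]; then Accra at route 1[6]=route 2[6]; then Cairo at route 1[7]=route 2[7]; then Accra at route 1[8]=route 2[9]; then Cairo at route 1[9]=route 2[10]; then Oslo at route 1[10]=route 2[11]; then Cairo at route 1[15]=route 2[12]. The LCS DP gives dp[15][12] = 9, so this is optimal.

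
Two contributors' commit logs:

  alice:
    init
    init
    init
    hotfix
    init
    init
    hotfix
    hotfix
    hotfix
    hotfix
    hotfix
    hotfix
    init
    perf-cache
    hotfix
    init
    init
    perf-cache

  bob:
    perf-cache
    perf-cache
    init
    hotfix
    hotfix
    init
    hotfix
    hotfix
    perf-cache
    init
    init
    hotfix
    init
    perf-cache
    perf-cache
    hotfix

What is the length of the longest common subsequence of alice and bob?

9

Taking init [1,3], init [2,6], hotfix [4,8], init [5,10], init [6,11], hotfix [12,12], init [13,13], perf-cache [14,15], hotfix [15,16] gives a common subsequence of length 9. The LCS DP gives dp[18][16] = 9, so this is optimal.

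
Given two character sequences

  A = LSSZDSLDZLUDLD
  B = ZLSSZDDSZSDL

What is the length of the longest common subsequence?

9

One common subsequence of length 9: L (A #1, B #2), S (A #2, B #3), S (A #3, B #4), Z (A #4, B #5), D (A #5, B #7), S (A #6, B #8), Z (A #9, B #9), D (A #12, B #11), L (A #13, B #12). Since dp[14][12] = 9, nothing longer is possible.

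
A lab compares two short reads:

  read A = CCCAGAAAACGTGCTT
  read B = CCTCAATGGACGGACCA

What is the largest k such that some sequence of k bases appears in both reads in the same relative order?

10

Match C (read A #1, read B #1), C (read A #2, read B #2), C (read A #3, read B #4), A (read A #4, read B #6), G (read A #5, read B #9), A (read A #9, read B #10), C (read A #10, read B #11), G (read A #11, read B #12), G (read A #13, read B #13), C (read A #14, read B #16) — 10 bases in the same relative order in both. dp[16][17] = 10 confirms this is the maximum.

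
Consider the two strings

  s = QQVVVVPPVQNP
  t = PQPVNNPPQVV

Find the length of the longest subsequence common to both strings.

5

Taking Q (s #1, t #2); then V (s #3, t #4); then P (s #7, t #7); then P (s #8, t #8); then V (s #9, t #11) gives a common subsequence of length 5. Since dp[12][11] = 5, nothing longer is possible.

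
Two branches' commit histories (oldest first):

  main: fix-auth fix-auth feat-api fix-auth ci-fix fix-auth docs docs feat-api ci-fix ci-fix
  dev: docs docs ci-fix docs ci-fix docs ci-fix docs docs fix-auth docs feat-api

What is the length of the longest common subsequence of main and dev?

4

Taking ci-fix (main #5, dev #7) → fix-auth (main #6, dev #10) → docs (main #8, dev #11) → feat-api (main #9, dev #12) gives a common subsequence of length 4. dp[11][12] = 4 confirms this is the maximum.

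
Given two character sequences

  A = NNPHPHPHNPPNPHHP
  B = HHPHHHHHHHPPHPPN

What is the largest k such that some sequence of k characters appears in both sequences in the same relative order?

Pick P [3,3], then H [4,10], then P [5,11], then P [7,12], then H [8,13], then P [10,14], then P [11,15], then N [12,16]; all 8 characters appear in both, in order. The LCS DP gives dp[16][16] = 8, so this is optimal.

8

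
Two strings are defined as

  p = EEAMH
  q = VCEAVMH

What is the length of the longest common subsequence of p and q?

4

Let dp[i][j] be the LCS length of the first i characters of p and the first j characters of q. dp[i][j] = dp[i-1][j-1]+1 when the i-th and j-th characters match, else max(dp[i-1][j], dp[i][j-1]).
    ·  V  C  E  A  V  M  H
 ·  0  0  0  0  0  0  0  0
 E  0  0  0  1  1  1  1  1
 E  0  0  0  1  1  1  1  1
 A  0  0  0  1  2  2  2  2
 M  0  0  0  1  2  2  3  3
 H  0  0  0  1  2  2  3  4
dp[5][7] = 4. One LCS (by backtracking along matches): EAMH.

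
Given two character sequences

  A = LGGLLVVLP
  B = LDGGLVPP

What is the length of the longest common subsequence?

6

Let dp[i][j] be the LCS length of the first i characters of A and the first j characters of B. dp[i][j] = dp[i-1][j-1]+1 when the i-th and j-th characters match, else max(dp[i-1][j], dp[i][j-1]).
    ·  L  D  G  G  L  V  P  P
 ·  0  0  0  0  0  0  0  0  0
 L  0  1  1  1  1  1  1  1  1
 G  0  1  1  2  2  2  2  2  2
 G  0  1  1  2  3  3  3  3  3
 L  0  1  1  2  3  4  4  4  4
 L  0  1  1  2  3  4  4  4  4
 V  0  1  1  2  3  4  5  5  5
 V  0  1  1  2  3  4  5  5  5
 L  0  1  1  2  3  4  5  5  5
 P  0  1  1  2  3  4  5  6  6
dp[9][8] = 6. One LCS (by backtracking along matches): LGGLVP.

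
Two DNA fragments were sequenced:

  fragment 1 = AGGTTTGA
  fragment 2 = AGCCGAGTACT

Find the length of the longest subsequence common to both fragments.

Let dp[i][j] be the LCS length of the first i bases of fragment 1 and the first j bases of fragment 2. dp[i][j] = dp[i-1][j-1]+1 when the i-th and j-th bases match, else max(dp[i-1][j], dp[i][j-1]).
    ·  A  G  C  C  G  A  G  T  A  C  T
 ·  0  0  0  0  0  0  0  0  0  0  0  0
 A  0  1  1  1  1  1  1  1  1  1  1  1
 G  0  1  2  2  2  2  2  2  2  2  2  2
 G  0  1  2  2  2  3  3  3  3  3  3  3
 T  0  1  2  2  2  3  3  3  4  4  4  4
 T  0  1  2  2  2  3  3  3  4  4  4  5
 T  0  1  2  2  2  3  3  3  4  4  4  5
 G  0  1  2  2  2  3  3  4  4  4  4  5
 A  0  1  2  2  2  3  4  4  4  5  5  5
dp[8][11] = 5. One LCS (by backtracking along matches): AGGTT.

5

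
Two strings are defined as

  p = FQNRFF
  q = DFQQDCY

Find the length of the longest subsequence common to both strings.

2

Let dp[i][j] be the LCS length of the first i characters of p and the first j characters of q. dp[i][j] = dp[i-1][j-1]+1 when the i-th and j-th characters match, else max(dp[i-1][j], dp[i][j-1]).
    ·  D  F  Q  Q  D  C  Y
 ·  0  0  0  0  0  0  0  0
 F  0  0  1  1  1  1  1  1
 Q  0  0  1  2  2  2  2  2
 N  0  0  1  2  2  2  2  2
 R  0  0  1  2  2  2  2  2
 F  0  0  1  2  2  2  2  2
 F  0  0  1  2  2  2  2  2
dp[6][7] = 2. One LCS (by backtracking along matches): FQ.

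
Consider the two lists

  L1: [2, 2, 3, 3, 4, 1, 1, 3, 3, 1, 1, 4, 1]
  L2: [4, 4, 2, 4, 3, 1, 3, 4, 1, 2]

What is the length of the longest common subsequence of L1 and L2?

6

Let dp[i][j] be the LCS length of the first i values of L1 and the first j values of L2. dp[i][j] = dp[i-1][j-1]+1 when the i-th and j-th values match, else max(dp[i-1][j], dp[i][j-1]).
    ·  4  4  2  4  3  1  3  4  1  2
 ·  0  0  0  0  0  0  0  0  0  0  0
 2  0  0  0  1  1  1  1  1  1  1  1
 2  0  0  0  1  1  1  1  1  1  1  2
 3  0  0  0  1  1  2  2  2  2  2  2
 3  0  0  0  1  1  2  2  3  3  3  3
 4  0  1  1  1  2  2  2  3  4  4  4
 1  0  1  1  1  2  2  3  3  4  5  5
 1  0  1  1  1  2  2  3  3  4  5  5
 3  0  1  1  1  2  3  3  4  4  5  5
 3  0  1  1  1  2  3  3  4  4  5  5
 1  0  1  1  1  2  3  4  4  4  5  5
 1  0  1  1  1  2  3  4  4  4  5  5
 4  0  1  2  2  2  3  4  4  5  5  5
 1  0  1  2  2  2  3  4  4  5  6  6
dp[13][10] = 6. One LCS (by backtracking along matches): 2, 3, 1, 3, 4, 1.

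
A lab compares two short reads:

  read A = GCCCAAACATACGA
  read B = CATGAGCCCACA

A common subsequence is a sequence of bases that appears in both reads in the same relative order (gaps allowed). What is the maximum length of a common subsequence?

7

Pick G [1,6] → C [3,7] → C [4,8] → C [8,9] → A [11,10] → C [12,11] → A [14,12]; all 7 bases appear in both, in order. dp[14][12] = 7 confirms this is the maximum.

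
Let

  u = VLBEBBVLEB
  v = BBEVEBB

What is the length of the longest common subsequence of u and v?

Let dp[i][j] be the LCS length of the first i characters of u and the first j characters of v. dp[i][j] = dp[i-1][j-1]+1 when the i-th and j-th characters match, else max(dp[i-1][j], dp[i][j-1]).
    ·  B  B  E  V  E  B  B
 ·  0  0  0  0  0  0  0  0
 V  0  0  0  0  1  1  1  1
 L  0  0  0  0  1  1  1  1
 B  0  1  1  1  1  1  2  2
 E  0  1  1  2  2  2  2  2
 B  0  1  2  2  2  2  3  3
 B  0  1  2  2  2  2  3  4
 V  0  1  2  2  3  3  3  4
 L  0  1  2  2  3  3  3  4
 E  0  1  2  3  3  4  4  4
 B  0  1  2  3  3  4  5  5
dp[10][7] = 5. One LCS (by backtracking along matches): BEVEB.

5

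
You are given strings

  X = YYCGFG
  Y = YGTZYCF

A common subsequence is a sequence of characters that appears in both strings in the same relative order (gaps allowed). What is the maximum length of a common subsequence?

Pick Y (X #1, Y #1) → Y (X #2, Y #5) → C (X #3, Y #6) → F (X #5, Y #7); all 4 characters appear in both, in order. The LCS DP gives dp[6][7] = 4, so this is optimal.

4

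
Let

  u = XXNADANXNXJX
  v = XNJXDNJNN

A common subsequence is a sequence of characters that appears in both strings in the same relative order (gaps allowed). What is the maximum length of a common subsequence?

5

One common subsequence of length 5: X [1,1], X [2,4], N [3,6], N [7,8], N [9,9]. dp[12][9] = 5 confirms this is the maximum.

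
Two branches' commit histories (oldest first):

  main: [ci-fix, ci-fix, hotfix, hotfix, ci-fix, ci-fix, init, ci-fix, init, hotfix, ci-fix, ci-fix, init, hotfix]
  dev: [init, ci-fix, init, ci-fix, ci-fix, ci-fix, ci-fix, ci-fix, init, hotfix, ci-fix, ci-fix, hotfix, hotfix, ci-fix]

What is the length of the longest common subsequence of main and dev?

10

One common subsequence of length 10: ci-fix [1,4] → ci-fix [2,5] → ci-fix [5,6] → ci-fix [6,7] → ci-fix [8,8] → init [9,9] → hotfix [10,10] → ci-fix [11,11] → ci-fix [12,12] → hotfix [14,14], and the DP table's final entry dp[14][15] is also 10, so no common subsequence is longer.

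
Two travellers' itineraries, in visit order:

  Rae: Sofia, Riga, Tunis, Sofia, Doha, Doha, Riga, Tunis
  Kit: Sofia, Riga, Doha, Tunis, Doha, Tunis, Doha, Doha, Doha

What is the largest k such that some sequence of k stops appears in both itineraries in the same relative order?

5

Pick Sofia at Rae[1]=Kit[1]; then Riga at Rae[2]=Kit[2]; then Tunis at Rae[3]=Kit[6]; then Doha at Rae[5]=Kit[8]; then Doha at Rae[6]=Kit[9]; all 5 stops appear in both, in order. dp[8][9] = 5 confirms this is the maximum.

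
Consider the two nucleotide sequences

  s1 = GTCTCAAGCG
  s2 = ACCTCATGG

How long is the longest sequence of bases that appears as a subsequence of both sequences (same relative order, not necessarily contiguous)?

6

Pick C [3,3], T [4,4], C [5,5], A [6,6], G [8,8], G [10,9]; all 6 bases appear in both, in order. Since dp[10][9] = 6, nothing longer is possible.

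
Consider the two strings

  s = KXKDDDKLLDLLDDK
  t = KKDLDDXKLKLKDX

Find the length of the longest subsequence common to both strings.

Taking K (s #1, t #1); then K (s #3, t #2); then D (s #4, t #3); then D (s #5, t #5); then D (s #6, t #6); then K (s #7, t #8); then L (s #8, t #9); then L (s #9, t #11); then D (s #10, t #13) gives a common subsequence of length 9, and the DP table's final entry dp[15][14] is also 9, so no common subsequence is longer.

9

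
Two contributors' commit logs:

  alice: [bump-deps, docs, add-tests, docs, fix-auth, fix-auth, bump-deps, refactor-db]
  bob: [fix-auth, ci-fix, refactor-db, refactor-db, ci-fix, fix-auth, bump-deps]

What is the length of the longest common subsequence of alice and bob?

3

Pick fix-auth (alice #5, bob #1); then fix-auth (alice #6, bob #6); then bump-deps (alice #7, bob #7); all 3 commits appear in both, in order. Since dp[8][7] = 3, nothing longer is possible.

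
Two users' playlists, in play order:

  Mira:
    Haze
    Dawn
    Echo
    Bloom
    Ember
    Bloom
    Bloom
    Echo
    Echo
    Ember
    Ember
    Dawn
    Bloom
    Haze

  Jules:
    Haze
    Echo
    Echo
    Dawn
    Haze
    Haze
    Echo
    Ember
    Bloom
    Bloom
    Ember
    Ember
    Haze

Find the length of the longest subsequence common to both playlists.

Pick Haze [1,1] → Dawn [2,4] → Echo [3,7] → Ember [5,8] → Bloom [6,9] → Bloom [7,10] → Ember [10,11] → Ember [11,12] → Haze [14,13]; all 9 songs appear in both, in order. dp[14][13] = 9 confirms this is the maximum.

9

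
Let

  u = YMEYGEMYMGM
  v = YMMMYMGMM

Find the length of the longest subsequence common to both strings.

7

One common subsequence of length 7: Y [1,1] → M [2,3] → M [7,4] → Y [8,5] → M [9,6] → G [10,7] → M [11,9]. Since dp[11][9] = 7, nothing longer is possible.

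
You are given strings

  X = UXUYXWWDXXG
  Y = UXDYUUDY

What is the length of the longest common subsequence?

Let dp[i][j] be the LCS length of the first i characters of X and the first j characters of Y. dp[i][j] = dp[i-1][j-1]+1 when the i-th and j-th characters match, else max(dp[i-1][j], dp[i][j-1]).
    ·  U  X  D  Y  U  U  D  Y
 ·  0  0  0  0  0  0  0  0  0
 U  0  1  1  1  1  1  1  1  1
 X  0  1  2  2  2  2  2  2  2
 U  0  1  2  2  2  3  3  3  3
 Y  0  1  2  2  3  3  3  3  4
 X  0  1  2  2  3  3  3  3  4
 W  0  1  2  2  3  3  3  3  4
 W  0  1  2  2  3  3  3  3  4
 D  0  1  2  3  3  3  3  4  4
 X  0  1  2  3  3  3  3  4  4
 X  0  1  2  3  3  3  3  4  4
 G  0  1  2  3  3  3  3  4  4
dp[11][8] = 4. One LCS (by backtracking along matches): UXUY.

4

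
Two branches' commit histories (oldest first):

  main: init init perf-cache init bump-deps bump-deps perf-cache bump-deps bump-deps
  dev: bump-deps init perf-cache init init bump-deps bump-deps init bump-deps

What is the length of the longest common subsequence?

6

Taking init at main[1]=dev[2], then init at main[2]=dev[4], then init at main[4]=dev[5], then bump-deps at main[5]=dev[6], then bump-deps at main[6]=dev[7], then bump-deps at main[9]=dev[9] gives a common subsequence of length 6. dp[9][9] = 6 confirms this is the maximum.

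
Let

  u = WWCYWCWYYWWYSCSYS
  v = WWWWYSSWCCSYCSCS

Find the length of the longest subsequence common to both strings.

10

One common subsequence of length 10: W [1,1], then W [2,2], then W [5,3], then W [7,4], then Y [8,5], then W [10,8], then Y [12,12], then S [13,14], then C [14,15], then S [17,16]. dp[17][16] = 10 confirms this is the maximum.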